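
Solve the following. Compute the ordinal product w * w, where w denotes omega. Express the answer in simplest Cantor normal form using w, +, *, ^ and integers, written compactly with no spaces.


Compute w * w.
Ordinal * is associative and left-distributive over +, but NOT commutative; for finite n>1, n*w = w but w*n stays w*n.
w * w = w^2 by definition.
Result = w^2

w^2


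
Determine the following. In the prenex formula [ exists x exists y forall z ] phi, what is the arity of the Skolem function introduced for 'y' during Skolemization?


Quantifier prefix: exists x exists y forall z
'y' is existentially quantified at position 2.
No universal quantifiers precede it.
Skolem function arity = 0 (a Skolem constant)

0


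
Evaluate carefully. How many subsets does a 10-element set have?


The power set of a set with n elements has 2^n elements.
|P(S)| = 2^10 = 1024

1024


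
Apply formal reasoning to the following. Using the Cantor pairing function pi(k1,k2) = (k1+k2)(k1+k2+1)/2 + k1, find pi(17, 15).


k1 + k2 = 32
(k1+k2)(k1+k2+1)/2 = 32 * 33 / 2 = 528
pi = 528 + 17 = 545

545


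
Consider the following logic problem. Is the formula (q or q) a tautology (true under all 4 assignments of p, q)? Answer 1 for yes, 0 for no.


Check all 4 assignments:
p=0, q=0: 0
p=0, q=1: 1
p=1, q=0: 0
p=1, q=1: 1
Satisfying count = 2/4.
Tautology iff count = 4: no.

0


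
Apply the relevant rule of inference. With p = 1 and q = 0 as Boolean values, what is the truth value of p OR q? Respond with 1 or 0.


p = 1, q = 0
Operation: p OR q
Evaluate: 1 OR 0 = 1

1


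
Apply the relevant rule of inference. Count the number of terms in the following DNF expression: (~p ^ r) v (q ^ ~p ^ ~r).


A DNF formula is a disjunction of terms (conjunctions).
Terms are separated by v.
Counting the disjuncts: 2 terms.

2


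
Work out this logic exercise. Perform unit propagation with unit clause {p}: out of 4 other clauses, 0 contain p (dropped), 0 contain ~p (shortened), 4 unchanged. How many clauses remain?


Satisfied (removed): 0
Shortened (remain): 0
Unchanged (remain): 4
Remaining = 0 + 4 = 4

4


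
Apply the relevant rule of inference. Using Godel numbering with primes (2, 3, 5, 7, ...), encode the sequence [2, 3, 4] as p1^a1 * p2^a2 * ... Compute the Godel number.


Encode each element as an exponent of the corresponding prime:
  2^2 = 4
  3^3 = 27
  5^4 = 625
Product = 4 * 27 * 625 = 67500

67500


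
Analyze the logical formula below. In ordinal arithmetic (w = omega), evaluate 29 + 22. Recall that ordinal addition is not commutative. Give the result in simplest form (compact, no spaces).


Compute 29 + 22.
Ordinal + is associative but NOT commutative; for finite n>0, n + w = w but w + n stays w+n.
Both operands finite; ordinal + agrees with natural +: 29 + 22 = 51.
Result = 51

51


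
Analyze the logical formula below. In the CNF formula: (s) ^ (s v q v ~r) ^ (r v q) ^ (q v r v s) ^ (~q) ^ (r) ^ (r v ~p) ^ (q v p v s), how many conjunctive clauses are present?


A CNF formula is a conjunction of clauses.
Clauses are separated by ^.
Counting the conjuncts: 8 clauses.

8


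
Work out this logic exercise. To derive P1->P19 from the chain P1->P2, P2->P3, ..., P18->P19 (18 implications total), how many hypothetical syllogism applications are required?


With 18 implications in a chain connecting 19 propositions:
P1->P2, P2->P3, ..., P18->P19
Steps needed = (number of implications) - 1 = 18 - 1 = 17

17


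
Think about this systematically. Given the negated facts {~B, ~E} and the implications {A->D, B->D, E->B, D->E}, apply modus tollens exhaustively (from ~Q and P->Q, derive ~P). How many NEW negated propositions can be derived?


Initial negated facts: {~B, ~E}
Apply modus tollens to closure:
  ~E and D->E  =>  ~D
  ~D and A->D  =>  ~A
Final negated: {~A, ~B, ~D, ~E}
New negations: {~A, ~D}
Count = 2

2


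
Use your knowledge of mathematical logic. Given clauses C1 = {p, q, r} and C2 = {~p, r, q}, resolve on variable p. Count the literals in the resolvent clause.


Remove p from C1 and ~p from C2.
C1 remainder: {q, r}
C2 remainder: {r, q}
Union (resolvent): {q, r}
Resolvent has 2 literal(s).

2


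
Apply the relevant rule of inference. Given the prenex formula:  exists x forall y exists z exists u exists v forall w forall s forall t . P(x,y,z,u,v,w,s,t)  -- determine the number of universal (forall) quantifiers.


Quantifier prefix: exists x forall y exists z exists u exists v forall w forall s forall t
Mark each quantifier type:
  E U E E E U U U
Universal count = 4, Existential count = 4
Asked for universal (forall) quantifiers: 4

4


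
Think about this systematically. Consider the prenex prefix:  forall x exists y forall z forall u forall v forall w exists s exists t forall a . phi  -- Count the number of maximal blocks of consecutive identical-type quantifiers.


Quantifier-type sequence: A E A A A A E E A  (A=forall, E=exists)
Group into maximal same-type runs:
  Ax1 | Ex1 | Ax4 | Ex2 | Ax1
Number of blocks = 5

5


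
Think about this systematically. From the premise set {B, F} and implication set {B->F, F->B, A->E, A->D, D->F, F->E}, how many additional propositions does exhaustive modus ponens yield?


Initial facts: {B, F}
Apply modus ponens to closure:
  F and F->E  =>  E
Final known: {B, E, F}
New propositions: {E}
Count = 1

1


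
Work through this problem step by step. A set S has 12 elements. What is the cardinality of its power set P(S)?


The power set of a set with n elements has 2^n elements.
|P(S)| = 2^12 = 4096

4096


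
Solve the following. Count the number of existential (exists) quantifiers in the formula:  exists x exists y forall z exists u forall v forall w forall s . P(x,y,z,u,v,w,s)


Quantifier prefix: exists x exists y forall z exists u forall v forall w forall s
Mark each quantifier type:
  E E U E U U U
Universal count = 4, Existential count = 3
Asked for existential (exists) quantifiers: 3

3


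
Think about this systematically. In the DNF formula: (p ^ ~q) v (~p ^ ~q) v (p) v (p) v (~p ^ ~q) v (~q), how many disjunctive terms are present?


A DNF formula is a disjunction of terms (conjunctions).
Terms are separated by v.
Counting the disjuncts: 6 terms.

6


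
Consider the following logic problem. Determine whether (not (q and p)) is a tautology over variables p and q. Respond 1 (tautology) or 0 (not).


Check all 4 assignments:
p=0, q=0: 1
p=0, q=1: 1
p=1, q=0: 1
p=1, q=1: 0
Satisfying count = 3/4.
Tautology iff count = 4: no.

0


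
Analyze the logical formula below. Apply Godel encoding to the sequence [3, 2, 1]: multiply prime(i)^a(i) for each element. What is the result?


Encode each element as an exponent of the corresponding prime:
  2^3 = 8
  3^2 = 9
  5^1 = 5
Product = 8 * 9 * 5 = 360

360


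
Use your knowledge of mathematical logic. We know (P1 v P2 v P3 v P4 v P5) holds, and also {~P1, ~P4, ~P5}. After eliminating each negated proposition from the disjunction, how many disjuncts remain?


Original disjuncts (5): P1, P2, P3, P4, P5
Negated (eliminate): ~P1, ~P4, ~P5
Remaining disjuncts: P2, P3
Count = 5 - 3 = 2

2


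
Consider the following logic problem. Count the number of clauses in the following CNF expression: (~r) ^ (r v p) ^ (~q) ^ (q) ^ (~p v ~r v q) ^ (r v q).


A CNF formula is a conjunction of clauses.
Clauses are separated by ^.
Counting the conjuncts: 6 clauses.

6


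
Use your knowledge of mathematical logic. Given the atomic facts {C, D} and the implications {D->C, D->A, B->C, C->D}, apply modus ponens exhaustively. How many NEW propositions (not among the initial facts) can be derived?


Initial facts: {C, D}
Apply modus ponens to closure:
  D and D->A  =>  A
Final known: {A, C, D}
New propositions: {A}
Count = 1

1


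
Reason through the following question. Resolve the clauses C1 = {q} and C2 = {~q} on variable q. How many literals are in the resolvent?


Remove q from C1 and ~q from C2.
C1 remainder: {}
C2 remainder: {}
Union (resolvent): {} (empty clause)
Resolvent has 0 literal(s).

0


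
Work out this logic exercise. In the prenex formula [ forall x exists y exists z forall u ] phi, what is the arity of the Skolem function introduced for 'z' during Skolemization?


Quantifier prefix: forall x exists y exists z forall u
'z' is existentially quantified at position 3.
Universal variables preceding it: x
Skolem function arity = 1

1


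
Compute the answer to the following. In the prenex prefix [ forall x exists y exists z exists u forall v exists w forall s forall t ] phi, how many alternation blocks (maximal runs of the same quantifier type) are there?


Quantifier-type sequence: A E E E A E A A  (A=forall, E=exists)
Group into maximal same-type runs:
  Ax1 | Ex3 | Ax1 | Ex1 | Ax2
Number of blocks = 5

5


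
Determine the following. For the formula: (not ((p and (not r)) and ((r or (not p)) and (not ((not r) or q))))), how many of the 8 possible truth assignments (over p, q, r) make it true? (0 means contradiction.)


Check all 8 assignments:
p=0, q=0, r=0: 1
p=0, q=0, r=1: 1
p=0, q=1, r=0: 1
p=0, q=1, r=1: 1
p=1, q=0, r=0: 1
p=1, q=0, r=1: 1
p=1, q=1, r=0: 1
p=1, q=1, r=1: 1
Count of True = 8

8


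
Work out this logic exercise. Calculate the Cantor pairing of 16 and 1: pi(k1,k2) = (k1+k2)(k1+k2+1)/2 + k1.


k1 + k2 = 17
(k1+k2)(k1+k2+1)/2 = 17 * 18 / 2 = 153
pi = 153 + 16 = 169

169


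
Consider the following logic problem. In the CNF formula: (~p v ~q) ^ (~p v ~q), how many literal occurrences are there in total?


Counting literals in each clause:
Clause 1: 2 literal(s)
Clause 2: 2 literal(s)
Total = 4

4


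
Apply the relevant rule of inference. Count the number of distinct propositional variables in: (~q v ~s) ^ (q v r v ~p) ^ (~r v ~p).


Identify each variable that appears in the formula.
Variables found: p, q, r, s
Count = 4

4


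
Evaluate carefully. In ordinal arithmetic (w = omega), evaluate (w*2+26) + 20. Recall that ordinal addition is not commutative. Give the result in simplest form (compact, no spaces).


Compute (w*2+26) + 20.
Ordinal + is associative but NOT commutative; for finite n>0, n + w = w but w + n stays w+n.
By associativity: (w*2+26) + 20 = w*2 + (26+20) = w*2+46.
Result = w*2+46

w*2+46


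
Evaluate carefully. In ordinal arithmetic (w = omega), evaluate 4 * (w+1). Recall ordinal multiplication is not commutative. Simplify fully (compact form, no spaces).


Compute 4 * (w+1).
Ordinal * is associative and left-distributive over +, but NOT commutative; for finite n>1, n*w = w but w*n stays w*n.
By left-distributivity: 4 * (w+1) = 4*w + 4*1 = w + 4 = w+4.
Result = w+4

w+4


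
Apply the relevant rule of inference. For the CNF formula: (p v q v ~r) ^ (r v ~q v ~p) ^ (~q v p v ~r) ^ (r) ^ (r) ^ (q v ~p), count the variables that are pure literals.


Check each variable for pure literal status:
p: mixed (not pure)
q: mixed (not pure)
r: mixed (not pure)
Pure literal count = 0

0


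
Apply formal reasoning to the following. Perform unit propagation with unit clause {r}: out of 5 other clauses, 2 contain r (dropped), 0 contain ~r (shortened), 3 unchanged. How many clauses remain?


Satisfied (removed): 2
Shortened (remain): 0
Unchanged (remain): 3
Remaining = 0 + 3 = 3

3


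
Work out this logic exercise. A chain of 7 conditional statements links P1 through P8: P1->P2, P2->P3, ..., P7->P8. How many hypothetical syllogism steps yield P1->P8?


With 7 implications in a chain connecting 8 propositions:
P1->P2, P2->P3, ..., P7->P8
Steps needed = (number of implications) - 1 = 7 - 1 = 6

6


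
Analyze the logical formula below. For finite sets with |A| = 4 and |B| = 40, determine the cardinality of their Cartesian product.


The Cartesian product A x B contains all ordered pairs (a, b).
|A x B| = |A| * |B| = 4 * 40 = 160

160


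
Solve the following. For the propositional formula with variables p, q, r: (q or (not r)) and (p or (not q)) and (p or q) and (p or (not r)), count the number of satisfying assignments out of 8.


Evaluate all 8 assignments for p, q, r:
p=0, q=0, r=0: 0
p=0, q=0, r=1: 0
p=0, q=1, r=0: 0
p=0, q=1, r=1: 0
p=1, q=0, r=0: 1
p=1, q=0, r=1: 0
p=1, q=1, r=0: 1
p=1, q=1, r=1: 1
Satisfying count = 3

3


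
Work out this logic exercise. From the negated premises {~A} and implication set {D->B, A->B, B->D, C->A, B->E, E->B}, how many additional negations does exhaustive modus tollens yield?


Initial negated facts: {~A}
Apply modus tollens to closure:
  ~A and C->A  =>  ~C
Final negated: {~A, ~C}
New negations: {~C}
Count = 1

1


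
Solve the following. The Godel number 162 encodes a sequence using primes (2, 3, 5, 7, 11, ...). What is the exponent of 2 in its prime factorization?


Factorize 162 by dividing by 2 repeatedly.
Division steps: 2 divides 162 exactly 1 time(s).
Exponent of 2 = 1

1


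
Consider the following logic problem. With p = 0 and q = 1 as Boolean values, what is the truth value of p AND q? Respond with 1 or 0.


p = 0, q = 1
Operation: p AND q
Evaluate: 0 AND 1 = 0

0


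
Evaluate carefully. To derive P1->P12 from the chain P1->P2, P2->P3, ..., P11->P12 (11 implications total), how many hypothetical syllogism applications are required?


With 11 implications in a chain connecting 12 propositions:
P1->P2, P2->P3, ..., P11->P12
Steps needed = (number of implications) - 1 = 11 - 1 = 10

10


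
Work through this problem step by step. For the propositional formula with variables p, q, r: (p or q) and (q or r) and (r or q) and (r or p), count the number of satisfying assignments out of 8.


Evaluate all 8 assignments for p, q, r:
p=0, q=0, r=0: 0
p=0, q=0, r=1: 0
p=0, q=1, r=0: 0
p=0, q=1, r=1: 1
p=1, q=0, r=0: 0
p=1, q=0, r=1: 1
p=1, q=1, r=0: 1
p=1, q=1, r=1: 1
Satisfying count = 4

4


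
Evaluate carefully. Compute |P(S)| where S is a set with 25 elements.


The power set of a set with n elements has 2^n elements.
|P(S)| = 2^25 = 33554432

33554432


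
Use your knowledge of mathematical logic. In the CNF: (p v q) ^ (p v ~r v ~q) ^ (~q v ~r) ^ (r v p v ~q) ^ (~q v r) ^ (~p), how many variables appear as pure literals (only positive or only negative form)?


Check each variable for pure literal status:
p: mixed (not pure)
q: mixed (not pure)
r: mixed (not pure)
Pure literal count = 0

0


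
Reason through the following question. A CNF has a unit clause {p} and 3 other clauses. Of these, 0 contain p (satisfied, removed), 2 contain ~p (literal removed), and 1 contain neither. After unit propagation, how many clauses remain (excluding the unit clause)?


Satisfied (removed): 0
Shortened (remain): 2
Unchanged (remain): 1
Remaining = 2 + 1 = 3

3


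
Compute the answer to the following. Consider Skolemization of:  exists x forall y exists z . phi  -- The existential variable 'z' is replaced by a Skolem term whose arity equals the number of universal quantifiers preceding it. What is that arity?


Quantifier prefix: exists x forall y exists z
'z' is existentially quantified at position 3.
Universal variables preceding it: y
Skolem function arity = 1

1


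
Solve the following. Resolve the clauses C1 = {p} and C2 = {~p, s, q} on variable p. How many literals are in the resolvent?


Remove p from C1 and ~p from C2.
C1 remainder: {}
C2 remainder: {s, q}
Union (resolvent): {q, s}
Resolvent has 2 literal(s).

2


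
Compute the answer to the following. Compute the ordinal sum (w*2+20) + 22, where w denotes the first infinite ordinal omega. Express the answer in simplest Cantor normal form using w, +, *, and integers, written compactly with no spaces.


Compute (w*2+20) + 22.
Ordinal + is associative but NOT commutative; for finite n>0, n + w = w but w + n stays w+n.
By associativity: (w*2+20) + 22 = w*2 + (20+22) = w*2+42.
Result = w*2+42

w*2+42


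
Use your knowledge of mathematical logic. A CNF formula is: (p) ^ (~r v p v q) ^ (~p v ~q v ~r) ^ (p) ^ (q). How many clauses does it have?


A CNF formula is a conjunction of clauses.
Clauses are separated by ^.
Counting the conjuncts: 5 clauses.

5


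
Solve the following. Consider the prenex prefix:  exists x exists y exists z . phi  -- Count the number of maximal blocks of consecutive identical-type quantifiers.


Quantifier-type sequence: E E E  (A=forall, E=exists)
Group into maximal same-type runs:
  Ex3
Number of blocks = 1

1


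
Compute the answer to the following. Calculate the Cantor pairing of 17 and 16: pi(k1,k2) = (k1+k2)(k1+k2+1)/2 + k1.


k1 + k2 = 33
(k1+k2)(k1+k2+1)/2 = 33 * 34 / 2 = 561
pi = 561 + 17 = 578

578


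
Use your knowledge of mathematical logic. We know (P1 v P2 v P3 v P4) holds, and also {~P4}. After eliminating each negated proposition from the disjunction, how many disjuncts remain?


Original disjuncts (4): P1, P2, P3, P4
Negated (eliminate): ~P4
Remaining disjuncts: P1, P2, P3
Count = 4 - 1 = 3

3


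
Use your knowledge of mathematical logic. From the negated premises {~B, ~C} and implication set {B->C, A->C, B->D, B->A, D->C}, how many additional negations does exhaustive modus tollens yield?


Initial negated facts: {~B, ~C}
Apply modus tollens to closure:
  ~C and A->C  =>  ~A
  ~C and D->C  =>  ~D
Final negated: {~A, ~B, ~C, ~D}
New negations: {~A, ~D}
Count = 2

2


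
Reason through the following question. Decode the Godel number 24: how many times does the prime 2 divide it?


Factorize 24 by dividing by 2 repeatedly.
Division steps: 2 divides 24 exactly 3 time(s).
Exponent of 2 = 3

3


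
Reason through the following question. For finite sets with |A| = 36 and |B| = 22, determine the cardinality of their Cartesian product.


The Cartesian product A x B contains all ordered pairs (a, b).
|A x B| = |A| * |B| = 36 * 22 = 792

792


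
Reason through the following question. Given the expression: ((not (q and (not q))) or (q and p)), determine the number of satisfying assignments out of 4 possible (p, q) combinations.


Check all 4 assignments:
p=0, q=0: 1
p=0, q=1: 1
p=1, q=0: 1
p=1, q=1: 1
Count of True = 4

4


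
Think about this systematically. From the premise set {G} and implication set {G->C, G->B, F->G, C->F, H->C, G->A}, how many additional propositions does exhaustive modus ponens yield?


Initial facts: {G}
Apply modus ponens to closure:
  G and G->C  =>  C
  G and G->B  =>  B
  C and C->F  =>  F
  G and G->A  =>  A
Final known: {A, B, C, F, G}
New propositions: {A, B, C, F}
Count = 4

4


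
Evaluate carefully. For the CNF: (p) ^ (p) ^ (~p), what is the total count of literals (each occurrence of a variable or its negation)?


Counting literals in each clause:
Clause 1: 1 literal(s)
Clause 2: 1 literal(s)
Clause 3: 1 literal(s)
Total = 3

3


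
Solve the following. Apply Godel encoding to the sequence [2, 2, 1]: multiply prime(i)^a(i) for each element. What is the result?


Encode each element as an exponent of the corresponding prime:
  2^2 = 4
  3^2 = 9
  5^1 = 5
Product = 4 * 9 * 5 = 180

180


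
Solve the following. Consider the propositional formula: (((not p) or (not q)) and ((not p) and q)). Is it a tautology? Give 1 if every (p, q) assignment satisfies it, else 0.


Check all 4 assignments:
p=0, q=0: 0
p=0, q=1: 1
p=1, q=0: 0
p=1, q=1: 0
Satisfying count = 1/4.
Tautology iff count = 4: no.

0


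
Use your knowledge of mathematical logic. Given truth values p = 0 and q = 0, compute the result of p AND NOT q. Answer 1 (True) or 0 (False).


p = 0, q = 0
Operation: p AND NOT q
Evaluate: 0 AND NOT 0 = 0

0


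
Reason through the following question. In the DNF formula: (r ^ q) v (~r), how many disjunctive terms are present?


A DNF formula is a disjunction of terms (conjunctions).
Terms are separated by v.
Counting the disjuncts: 2 terms.

2


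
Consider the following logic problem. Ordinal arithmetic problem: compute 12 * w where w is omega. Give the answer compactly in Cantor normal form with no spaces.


Compute 12 * w.
Ordinal * is associative and left-distributive over +, but NOT commutative; for finite n>1, n*w = w but w*n stays w*n.
For finite n>0, n * w = sup{n*k : k<w} = w. So 12 * w = w.
Result = w

w


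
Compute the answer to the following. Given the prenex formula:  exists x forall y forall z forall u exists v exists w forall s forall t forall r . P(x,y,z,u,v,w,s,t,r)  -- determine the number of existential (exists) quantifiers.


Quantifier prefix: exists x forall y forall z forall u exists v exists w forall s forall t forall r
Mark each quantifier type:
  E U U U E E U U U
Universal count = 6, Existential count = 3
Asked for existential (exists) quantifiers: 3

3


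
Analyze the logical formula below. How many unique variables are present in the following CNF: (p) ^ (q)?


Identify each variable that appears in the formula.
Variables found: p, q
Count = 2

2


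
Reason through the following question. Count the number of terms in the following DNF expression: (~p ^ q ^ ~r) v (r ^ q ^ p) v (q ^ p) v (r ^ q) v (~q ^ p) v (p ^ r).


A DNF formula is a disjunction of terms (conjunctions).
Terms are separated by v.
Counting the disjuncts: 6 terms.

6


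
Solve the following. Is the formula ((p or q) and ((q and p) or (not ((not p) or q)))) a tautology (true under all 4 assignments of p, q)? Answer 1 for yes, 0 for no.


Check all 4 assignments:
p=0, q=0: 0
p=0, q=1: 0
p=1, q=0: 1
p=1, q=1: 1
Satisfying count = 2/4.
Tautology iff count = 4: no.

0


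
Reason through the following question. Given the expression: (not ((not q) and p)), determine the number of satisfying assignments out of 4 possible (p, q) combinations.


Check all 4 assignments:
p=0, q=0: 1
p=0, q=1: 1
p=1, q=0: 0
p=1, q=1: 1
Count of True = 3

3


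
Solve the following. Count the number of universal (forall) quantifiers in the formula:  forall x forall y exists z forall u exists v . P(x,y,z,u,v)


Quantifier prefix: forall x forall y exists z forall u exists v
Mark each quantifier type:
  U U E U E
Universal count = 3, Existential count = 2
Asked for universal (forall) quantifiers: 3

3


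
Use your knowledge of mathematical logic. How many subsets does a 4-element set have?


The power set of a set with n elements has 2^n elements.
|P(S)| = 2^4 = 16

16


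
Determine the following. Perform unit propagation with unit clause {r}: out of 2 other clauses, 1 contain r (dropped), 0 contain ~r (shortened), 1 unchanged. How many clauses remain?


Satisfied (removed): 1
Shortened (remain): 0
Unchanged (remain): 1
Remaining = 0 + 1 = 1

1


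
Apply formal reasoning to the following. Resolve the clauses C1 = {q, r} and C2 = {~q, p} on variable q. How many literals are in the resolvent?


Remove q from C1 and ~q from C2.
C1 remainder: {r}
C2 remainder: {p}
Union (resolvent): {p, r}
Resolvent has 2 literal(s).

2


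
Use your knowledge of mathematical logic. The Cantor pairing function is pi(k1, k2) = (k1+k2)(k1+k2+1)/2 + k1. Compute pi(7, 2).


k1 + k2 = 9
(k1+k2)(k1+k2+1)/2 = 9 * 10 / 2 = 45
pi = 45 + 7 = 52

52


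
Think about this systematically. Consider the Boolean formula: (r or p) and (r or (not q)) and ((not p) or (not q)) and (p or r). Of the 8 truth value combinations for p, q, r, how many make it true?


Evaluate all 8 assignments for p, q, r:
p=0, q=0, r=0: 0
p=0, q=0, r=1: 1
p=0, q=1, r=0: 0
p=0, q=1, r=1: 1
p=1, q=0, r=0: 1
p=1, q=0, r=1: 1
p=1, q=1, r=0: 0
p=1, q=1, r=1: 0
Satisfying count = 4

4


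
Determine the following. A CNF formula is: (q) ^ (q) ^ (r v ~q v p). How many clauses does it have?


A CNF formula is a conjunction of clauses.
Clauses are separated by ^.
Counting the conjuncts: 3 clauses.

3


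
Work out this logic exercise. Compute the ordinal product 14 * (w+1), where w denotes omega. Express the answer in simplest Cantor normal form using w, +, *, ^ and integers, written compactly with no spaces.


Compute 14 * (w+1).
Ordinal * is associative and left-distributive over +, but NOT commutative; for finite n>1, n*w = w but w*n stays w*n.
By left-distributivity: 14 * (w+1) = 14*w + 14*1 = w + 14 = w+14.
Result = w+14

w+14


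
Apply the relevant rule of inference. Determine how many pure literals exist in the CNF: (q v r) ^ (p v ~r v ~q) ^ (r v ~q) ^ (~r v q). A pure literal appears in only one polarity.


Check each variable for pure literal status:
p: pure positive
q: mixed (not pure)
r: mixed (not pure)
Pure literal count = 1

1


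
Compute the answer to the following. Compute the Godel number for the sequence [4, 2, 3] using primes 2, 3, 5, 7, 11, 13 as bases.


Encode each element as an exponent of the corresponding prime:
  2^4 = 16
  3^2 = 9
  5^3 = 125
Product = 16 * 9 * 125 = 18000

18000


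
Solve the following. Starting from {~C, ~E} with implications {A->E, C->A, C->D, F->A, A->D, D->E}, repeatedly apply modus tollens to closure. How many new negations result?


Initial negated facts: {~C, ~E}
Apply modus tollens to closure:
  ~E and A->E  =>  ~A
  ~A and F->A  =>  ~F
  ~E and D->E  =>  ~D
Final negated: {~A, ~C, ~D, ~E, ~F}
New negations: {~A, ~D, ~F}
Count = 3

3


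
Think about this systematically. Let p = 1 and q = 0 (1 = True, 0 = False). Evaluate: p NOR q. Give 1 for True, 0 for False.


p = 1, q = 0
Operation: p NOR q
Evaluate: 1 NOR 0 = 0

0


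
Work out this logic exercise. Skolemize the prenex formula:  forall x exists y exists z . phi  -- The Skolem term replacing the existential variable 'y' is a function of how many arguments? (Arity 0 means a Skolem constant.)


Quantifier prefix: forall x exists y exists z
'y' is existentially quantified at position 2.
Universal variables preceding it: x
Skolem function arity = 1

1


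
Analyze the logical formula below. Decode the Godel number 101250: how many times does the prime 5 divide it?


Factorize 101250 by dividing by 5 repeatedly.
Division steps: 5 divides 101250 exactly 4 time(s).
Exponent of 5 = 4

4


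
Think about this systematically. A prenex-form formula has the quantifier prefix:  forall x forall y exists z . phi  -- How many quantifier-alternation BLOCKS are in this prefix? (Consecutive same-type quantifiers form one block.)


Quantifier-type sequence: A A E  (A=forall, E=exists)
Group into maximal same-type runs:
  Ax2 | Ex1
Number of blocks = 2

2


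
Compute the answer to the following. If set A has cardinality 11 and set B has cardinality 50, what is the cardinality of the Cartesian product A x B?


The Cartesian product A x B contains all ordered pairs (a, b).
|A x B| = |A| * |B| = 11 * 50 = 550

550


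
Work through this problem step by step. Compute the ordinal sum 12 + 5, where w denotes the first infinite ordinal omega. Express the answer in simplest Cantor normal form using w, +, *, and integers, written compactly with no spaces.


Compute 12 + 5.
Ordinal + is associative but NOT commutative; for finite n>0, n + w = w but w + n stays w+n.
Both operands finite; ordinal + agrees with natural +: 12 + 5 = 17.
Result = 17

17


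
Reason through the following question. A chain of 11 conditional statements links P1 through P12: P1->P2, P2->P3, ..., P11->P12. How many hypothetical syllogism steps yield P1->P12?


With 11 implications in a chain connecting 12 propositions:
P1->P2, P2->P3, ..., P11->P12
Steps needed = (number of implications) - 1 = 11 - 1 = 10

10


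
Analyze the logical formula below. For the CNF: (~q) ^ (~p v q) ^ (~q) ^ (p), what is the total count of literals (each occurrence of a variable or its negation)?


Counting literals in each clause:
Clause 1: 1 literal(s)
Clause 2: 2 literal(s)
Clause 3: 1 literal(s)
Clause 4: 1 literal(s)
Total = 5

5


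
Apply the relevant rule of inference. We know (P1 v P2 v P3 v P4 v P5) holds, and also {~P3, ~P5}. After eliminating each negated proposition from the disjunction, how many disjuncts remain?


Original disjuncts (5): P1, P2, P3, P4, P5
Negated (eliminate): ~P3, ~P5
Remaining disjuncts: P1, P2, P4
Count = 5 - 2 = 3

3


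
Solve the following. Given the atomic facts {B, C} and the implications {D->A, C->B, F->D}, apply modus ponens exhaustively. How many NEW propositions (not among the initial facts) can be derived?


Initial facts: {B, C}
Apply modus ponens to closure:
  (no implication fires)
Final known: {B, C}
New propositions: {(none)}
Count = 0

0


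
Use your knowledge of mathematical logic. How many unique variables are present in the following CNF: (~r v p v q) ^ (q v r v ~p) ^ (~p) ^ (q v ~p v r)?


Identify each variable that appears in the formula.
Variables found: p, q, r
Count = 3

3


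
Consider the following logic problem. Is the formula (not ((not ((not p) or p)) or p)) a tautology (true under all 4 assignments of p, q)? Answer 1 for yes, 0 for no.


Check all 4 assignments:
p=0, q=0: 1
p=0, q=1: 1
p=1, q=0: 0
p=1, q=1: 0
Satisfying count = 2/4.
Tautology iff count = 4: no.

0


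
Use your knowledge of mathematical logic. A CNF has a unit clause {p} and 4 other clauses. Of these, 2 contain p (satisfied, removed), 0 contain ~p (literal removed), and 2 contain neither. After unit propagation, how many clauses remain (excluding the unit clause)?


Satisfied (removed): 2
Shortened (remain): 0
Unchanged (remain): 2
Remaining = 0 + 2 = 2

2


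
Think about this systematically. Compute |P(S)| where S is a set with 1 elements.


The power set of a set with n elements has 2^n elements.
|P(S)| = 2^1 = 2

2


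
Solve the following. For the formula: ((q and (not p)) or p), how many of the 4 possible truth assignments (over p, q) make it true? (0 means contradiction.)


Check all 4 assignments:
p=0, q=0: 0
p=0, q=1: 1
p=1, q=0: 1
p=1, q=1: 1
Count of True = 3

3


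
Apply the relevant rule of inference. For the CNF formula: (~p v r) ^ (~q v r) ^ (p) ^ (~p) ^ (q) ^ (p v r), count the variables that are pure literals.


Check each variable for pure literal status:
p: mixed (not pure)
q: mixed (not pure)
r: pure positive
Pure literal count = 1

1


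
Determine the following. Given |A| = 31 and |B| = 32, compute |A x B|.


The Cartesian product A x B contains all ordered pairs (a, b).
|A x B| = |A| * |B| = 31 * 32 = 992

992


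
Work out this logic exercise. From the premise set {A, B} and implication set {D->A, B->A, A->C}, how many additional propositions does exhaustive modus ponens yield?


Initial facts: {A, B}
Apply modus ponens to closure:
  A and A->C  =>  C
Final known: {A, B, C}
New propositions: {C}
Count = 1

1


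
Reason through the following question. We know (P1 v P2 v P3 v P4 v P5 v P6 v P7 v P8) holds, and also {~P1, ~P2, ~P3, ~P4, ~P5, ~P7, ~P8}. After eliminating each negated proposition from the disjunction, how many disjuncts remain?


Original disjuncts (8): P1, P2, P3, P4, P5, P6, P7, P8
Negated (eliminate): ~P1, ~P2, ~P3, ~P4, ~P5, ~P7, ~P8
Remaining disjuncts: P6
Count = 8 - 7 = 1

1


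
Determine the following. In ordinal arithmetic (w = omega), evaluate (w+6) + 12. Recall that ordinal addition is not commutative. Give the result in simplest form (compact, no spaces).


Compute (w+6) + 12.
Ordinal + is associative but NOT commutative; for finite n>0, n + w = w but w + n stays w+n.
By associativity: (w+6) + 12 = w + (6+12) = w+18.
Result = w+18

w+18


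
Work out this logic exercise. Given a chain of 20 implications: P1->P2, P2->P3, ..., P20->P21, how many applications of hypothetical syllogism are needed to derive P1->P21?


With 20 implications in a chain connecting 21 propositions:
P1->P2, P2->P3, ..., P20->P21
Steps needed = (number of implications) - 1 = 20 - 1 = 19

19


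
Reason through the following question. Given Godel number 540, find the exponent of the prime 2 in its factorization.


Factorize 540 by dividing by 2 repeatedly.
Division steps: 2 divides 540 exactly 2 time(s).
Exponent of 2 = 2

2


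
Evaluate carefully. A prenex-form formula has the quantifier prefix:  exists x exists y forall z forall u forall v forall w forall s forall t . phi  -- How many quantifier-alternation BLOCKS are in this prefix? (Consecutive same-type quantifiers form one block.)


Quantifier-type sequence: E E A A A A A A  (A=forall, E=exists)
Group into maximal same-type runs:
  Ex2 | Ax6
Number of blocks = 2

2


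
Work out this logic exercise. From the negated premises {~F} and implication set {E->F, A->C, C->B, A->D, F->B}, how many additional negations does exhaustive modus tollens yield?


Initial negated facts: {~F}
Apply modus tollens to closure:
  ~F and E->F  =>  ~E
Final negated: {~E, ~F}
New negations: {~E}
Count = 1

1


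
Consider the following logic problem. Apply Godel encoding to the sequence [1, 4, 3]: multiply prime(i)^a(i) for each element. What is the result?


Encode each element as an exponent of the corresponding prime:
  2^1 = 2
  3^4 = 81
  5^3 = 125
Product = 2 * 81 * 125 = 20250

20250


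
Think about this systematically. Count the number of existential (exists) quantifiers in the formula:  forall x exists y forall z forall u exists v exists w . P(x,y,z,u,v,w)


Quantifier prefix: forall x exists y forall z forall u exists v exists w
Mark each quantifier type:
  U E U U E E
Universal count = 3, Existential count = 3
Asked for existential (exists) quantifiers: 3

3


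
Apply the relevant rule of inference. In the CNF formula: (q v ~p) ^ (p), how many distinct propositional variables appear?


Identify each variable that appears in the formula.
Variables found: p, q
Count = 2

2


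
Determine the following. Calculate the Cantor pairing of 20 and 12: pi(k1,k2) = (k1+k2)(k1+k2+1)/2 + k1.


k1 + k2 = 32
(k1+k2)(k1+k2+1)/2 = 32 * 33 / 2 = 528
pi = 528 + 20 = 548

548


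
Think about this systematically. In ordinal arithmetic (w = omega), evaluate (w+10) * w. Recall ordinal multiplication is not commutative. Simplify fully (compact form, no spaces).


Compute (w+10) * w.
Ordinal * is associative and left-distributive over +, but NOT commutative; for finite n>1, n*w = w but w*n stays w*n.
(w+10) * w = sup{(w+10)*k : k<w} = sup{w*k+10} = w^2 (the +10 tail is absorbed in the limit).
Result = w^2

w^2


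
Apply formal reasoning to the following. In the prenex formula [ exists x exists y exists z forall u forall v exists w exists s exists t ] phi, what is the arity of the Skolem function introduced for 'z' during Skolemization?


Quantifier prefix: exists x exists y exists z forall u forall v exists w exists s exists t
'z' is existentially quantified at position 3.
No universal quantifiers precede it.
Skolem function arity = 0 (a Skolem constant)

0


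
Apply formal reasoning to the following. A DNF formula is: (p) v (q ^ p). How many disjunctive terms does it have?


A DNF formula is a disjunction of terms (conjunctions).
Terms are separated by v.
Counting the disjuncts: 2 terms.

2


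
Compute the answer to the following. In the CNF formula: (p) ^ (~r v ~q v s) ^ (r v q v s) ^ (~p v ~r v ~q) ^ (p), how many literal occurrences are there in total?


Counting literals in each clause:
Clause 1: 1 literal(s)
Clause 2: 3 literal(s)
Clause 3: 3 literal(s)
Clause 4: 3 literal(s)
Clause 5: 1 literal(s)
Total = 11

11


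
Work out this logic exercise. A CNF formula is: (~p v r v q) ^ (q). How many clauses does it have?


A CNF formula is a conjunction of clauses.
Clauses are separated by ^.
Counting the conjuncts: 2 clauses.

2


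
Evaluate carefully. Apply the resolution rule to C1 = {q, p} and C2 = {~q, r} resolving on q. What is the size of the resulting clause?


Remove q from C1 and ~q from C2.
C1 remainder: {p}
C2 remainder: {r}
Union (resolvent): {p, r}
Resolvent has 2 literal(s).

2


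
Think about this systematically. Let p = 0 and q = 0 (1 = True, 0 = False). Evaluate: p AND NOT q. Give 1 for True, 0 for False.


p = 0, q = 0
Operation: p AND NOT q
Evaluate: 0 AND NOT 0 = 0

0


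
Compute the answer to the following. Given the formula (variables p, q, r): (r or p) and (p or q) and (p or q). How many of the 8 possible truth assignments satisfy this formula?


Evaluate all 8 assignments for p, q, r:
p=0, q=0, r=0: 0
p=0, q=0, r=1: 0
p=0, q=1, r=0: 0
p=0, q=1, r=1: 1
p=1, q=0, r=0: 1
p=1, q=0, r=1: 1
p=1, q=1, r=0: 1
p=1, q=1, r=1: 1
Satisfying count = 5

5


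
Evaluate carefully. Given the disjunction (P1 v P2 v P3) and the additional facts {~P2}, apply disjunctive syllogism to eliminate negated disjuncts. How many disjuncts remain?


Original disjuncts (3): P1, P2, P3
Negated (eliminate): ~P2
Remaining disjuncts: P1, P3
Count = 3 - 1 = 2

2


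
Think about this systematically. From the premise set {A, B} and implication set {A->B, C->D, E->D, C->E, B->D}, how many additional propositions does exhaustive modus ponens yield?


Initial facts: {A, B}
Apply modus ponens to closure:
  B and B->D  =>  D
Final known: {A, B, D}
New propositions: {D}
Count = 1

1


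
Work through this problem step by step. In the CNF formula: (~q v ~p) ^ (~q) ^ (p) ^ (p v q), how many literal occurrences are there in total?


Counting literals in each clause:
Clause 1: 2 literal(s)
Clause 2: 1 literal(s)
Clause 3: 1 literal(s)
Clause 4: 2 literal(s)
Total = 6

6


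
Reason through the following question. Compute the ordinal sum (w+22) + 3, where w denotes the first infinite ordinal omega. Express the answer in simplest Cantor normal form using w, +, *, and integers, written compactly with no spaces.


Compute (w+22) + 3.
Ordinal + is associative but NOT commutative; for finite n>0, n + w = w but w + n stays w+n.
By associativity: (w+22) + 3 = w + (22+3) = w+25.
Result = w+25

w+25


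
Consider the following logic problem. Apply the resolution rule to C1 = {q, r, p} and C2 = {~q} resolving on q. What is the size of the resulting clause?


Remove q from C1 and ~q from C2.
C1 remainder: {r, p}
C2 remainder: {}
Union (resolvent): {p, r}
Resolvent has 2 literal(s).

2


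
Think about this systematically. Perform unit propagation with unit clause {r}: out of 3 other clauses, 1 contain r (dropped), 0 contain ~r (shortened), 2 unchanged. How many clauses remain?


Satisfied (removed): 1
Shortened (remain): 0
Unchanged (remain): 2
Remaining = 0 + 2 = 2

2


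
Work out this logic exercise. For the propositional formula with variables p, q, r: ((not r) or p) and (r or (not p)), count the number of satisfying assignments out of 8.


Evaluate all 8 assignments for p, q, r:
p=0, q=0, r=0: 1
p=0, q=0, r=1: 0
p=0, q=1, r=0: 1
p=0, q=1, r=1: 0
p=1, q=0, r=0: 0
p=1, q=0, r=1: 1
p=1, q=1, r=0: 0
p=1, q=1, r=1: 1
Satisfying count = 4

4


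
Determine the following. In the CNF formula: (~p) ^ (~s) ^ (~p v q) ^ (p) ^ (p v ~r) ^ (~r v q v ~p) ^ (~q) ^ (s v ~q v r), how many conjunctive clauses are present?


A CNF formula is a conjunction of clauses.
Clauses are separated by ^.
Counting the conjuncts: 8 clauses.

8


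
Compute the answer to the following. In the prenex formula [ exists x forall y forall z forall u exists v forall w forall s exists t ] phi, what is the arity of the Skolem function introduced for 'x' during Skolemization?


Quantifier prefix: exists x forall y forall z forall u exists v forall w forall s exists t
'x' is existentially quantified at position 1.
No universal quantifiers precede it.
Skolem function arity = 0 (a Skolem constant)

0


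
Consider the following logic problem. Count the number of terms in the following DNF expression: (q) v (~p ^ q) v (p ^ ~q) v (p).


A DNF formula is a disjunction of terms (conjunctions).
Terms are separated by v.
Counting the disjuncts: 4 terms.

4


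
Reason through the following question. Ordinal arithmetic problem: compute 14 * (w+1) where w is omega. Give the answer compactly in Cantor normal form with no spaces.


Compute 14 * (w+1).
Ordinal * is associative and left-distributive over +, but NOT commutative; for finite n>1, n*w = w but w*n stays w*n.
By left-distributivity: 14 * (w+1) = 14*w + 14*1 = w + 14 = w+14.
Result = w+14

w+14
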